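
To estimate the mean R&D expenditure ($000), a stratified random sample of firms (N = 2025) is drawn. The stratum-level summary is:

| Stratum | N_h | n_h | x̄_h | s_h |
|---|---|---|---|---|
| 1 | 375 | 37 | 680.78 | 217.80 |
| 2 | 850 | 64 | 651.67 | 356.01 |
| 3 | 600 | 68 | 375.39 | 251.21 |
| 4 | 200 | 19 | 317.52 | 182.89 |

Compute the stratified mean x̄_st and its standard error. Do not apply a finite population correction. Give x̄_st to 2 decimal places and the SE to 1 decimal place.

x̄_st = Σ W_h x̄_h = (375·680.78 + 850·651.67 + 600·375.39 + 200·317.52)/2025 = 542.19753
V̂(x̄_st) = Σ W_h² s_h²/n_h, with W_h = N_h/N and N = 2025:
  stratum 1: (375/2025)²·217.80²/37 = 43.967
  stratum 2: (850/2025)²·356.01²/64 = 348.925
  stratum 3: (600/2025)²·251.21²/68 = 81.4737
  stratum 4: (200/2025)²·182.89²/19 = 17.1726
V̂(x̄_st) = 491.538
SE(x̄_st) = √491.538 = 22.1707

x̄_st ≈ 542.20, SE ≈ 22.2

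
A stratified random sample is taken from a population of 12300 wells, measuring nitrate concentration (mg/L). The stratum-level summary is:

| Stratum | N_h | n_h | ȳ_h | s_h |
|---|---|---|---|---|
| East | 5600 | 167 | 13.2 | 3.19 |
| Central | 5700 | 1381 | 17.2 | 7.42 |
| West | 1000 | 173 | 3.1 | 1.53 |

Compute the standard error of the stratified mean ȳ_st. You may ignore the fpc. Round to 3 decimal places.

SE(ȳ_st) ≈ 0.146

V̂(ȳ_st) = Σ W_h² s_h²/n_h, with W_h = N_h/N and N = 12300:
  stratum East: (5600/12300)²·3.19²/167 = 0.0126308
  stratum Central: (5700/12300)²·7.42²/1381 = 0.00856157
  stratum West: (1000/12300)²·1.53²/173 = 8.94389e-05
V̂(ȳ_st) = 0.0212818
SE(ȳ_st) = √0.0212818 = 0.145883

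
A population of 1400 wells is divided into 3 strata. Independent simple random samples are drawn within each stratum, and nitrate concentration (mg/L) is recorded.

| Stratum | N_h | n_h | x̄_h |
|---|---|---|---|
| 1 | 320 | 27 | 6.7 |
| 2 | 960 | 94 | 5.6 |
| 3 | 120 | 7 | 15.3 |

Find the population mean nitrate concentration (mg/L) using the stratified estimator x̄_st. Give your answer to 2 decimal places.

x̄_st ≈ 6.68

N = Σ N_h = 1400. Stratum weights W_h = N_h/N.
x̄_st = (320·6.7 + 960·5.6 + 120·15.3) / 1400 = 6.6829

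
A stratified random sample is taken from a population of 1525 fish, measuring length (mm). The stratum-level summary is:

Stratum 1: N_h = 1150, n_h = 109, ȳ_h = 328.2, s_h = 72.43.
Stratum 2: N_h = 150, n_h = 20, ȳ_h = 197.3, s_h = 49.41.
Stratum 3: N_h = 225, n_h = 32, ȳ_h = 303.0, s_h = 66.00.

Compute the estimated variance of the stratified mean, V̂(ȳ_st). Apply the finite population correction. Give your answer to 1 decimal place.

V̂(ȳ_st) ≈ 28.3

V̂(ȳ_st) = Σ W_h² (1 − n_h/N_h) s_h²/n_h, with W_h = N_h/N and N = 1525:
  stratum 1: (1150/1525)²·(1 − 109/1150)·72.43²/109 = 24.7753
  stratum 2: (150/1525)²·(1 − 20/150)·49.41²/20 = 1.02352
  stratum 3: (225/1525)²·(1 − 32/225)·66.00²/32 = 2.54178
V̂(ȳ_st) = 28.3406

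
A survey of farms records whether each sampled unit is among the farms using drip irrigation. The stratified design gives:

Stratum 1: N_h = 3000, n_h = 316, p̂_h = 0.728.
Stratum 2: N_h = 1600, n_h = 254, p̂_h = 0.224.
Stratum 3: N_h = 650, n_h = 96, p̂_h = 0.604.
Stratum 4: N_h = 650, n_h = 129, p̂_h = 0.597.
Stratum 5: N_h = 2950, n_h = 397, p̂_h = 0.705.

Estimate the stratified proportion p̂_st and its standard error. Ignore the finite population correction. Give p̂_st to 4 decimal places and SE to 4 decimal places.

p̂_st ≈ 0.6105, SE ≈ 0.0133

N = 8850; stratum weights W_h = N_h/N.
p̂_st = Σ W_h p̂_h = (3000·0.728 + 1600·0.224 + 650·0.604 + 650·0.597 + 2950·0.705)/8850 = 0.61049
V̂(p̂_st) = Σ W_h² p̂_h(1−p̂_h)/(n_h−1):
  stratum 1: (3000/8850)²·0.728·0.272/315 = 7.22347e-05
  stratum 2: (1600/8850)²·0.224·0.776/253 = 2.24565e-05
  stratum 3: (650/8850)²·0.604·0.396/95 = 1.35815e-05
  stratum 4: (650/8850)²·0.597·0.403/128 = 1.01393e-05
  stratum 5: (2950/8850)²·0.705·0.295/396 = 5.83544e-05
V̂(p̂_st) = 0.000176766; SE = √V̂ = 0.0132954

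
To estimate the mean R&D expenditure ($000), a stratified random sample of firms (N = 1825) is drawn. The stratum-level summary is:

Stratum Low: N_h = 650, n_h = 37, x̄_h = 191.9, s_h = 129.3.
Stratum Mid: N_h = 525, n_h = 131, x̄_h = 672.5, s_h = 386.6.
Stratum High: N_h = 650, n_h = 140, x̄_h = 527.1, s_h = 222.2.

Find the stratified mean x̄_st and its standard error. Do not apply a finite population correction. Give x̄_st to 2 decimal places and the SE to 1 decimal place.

x̄_st = Σ W_h x̄_h = (650·191.9 + 525·672.5 + 650·527.1)/1825 = 449.54110
V̂(x̄_st) = Σ W_h² s_h²/n_h, with W_h = N_h/N and N = 1825:
  stratum Low: (650/1825)²·129.3²/37 = 57.3187
  stratum Mid: (525/1825)²·386.6²/131 = 94.4159
  stratum High: (650/1825)²·222.2²/140 = 44.7364
V̂(x̄_st) = 196.471
SE(x̄_st) = √196.471 = 14.0168

x̄_st ≈ 449.54, SE ≈ 14.0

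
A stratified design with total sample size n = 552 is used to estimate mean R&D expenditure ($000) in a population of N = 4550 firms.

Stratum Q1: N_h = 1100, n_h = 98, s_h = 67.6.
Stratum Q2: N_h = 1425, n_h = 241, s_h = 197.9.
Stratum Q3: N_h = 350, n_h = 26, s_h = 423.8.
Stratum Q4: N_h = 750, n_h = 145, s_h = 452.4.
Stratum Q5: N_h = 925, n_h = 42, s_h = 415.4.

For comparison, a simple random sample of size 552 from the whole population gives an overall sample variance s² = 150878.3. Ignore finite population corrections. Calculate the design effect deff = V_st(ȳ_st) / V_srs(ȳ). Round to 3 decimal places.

V̂(ȳ_st) = Σ W_h² s_h²/n_h, with W_h = N_h/N and N = 4550:
  stratum Q1: (1100/4550)²·67.6²/98 = 2.7254
  stratum Q2: (1425/4550)²·197.9²/241 = 15.9397
  stratum Q3: (350/4550)²·423.8²/26 = 40.8754
  stratum Q4: (750/4550)²·452.4²/145 = 38.351
  stratum Q5: (925/4550)²·415.4²/42 = 169.803
V_st = 267.694
V_srs = s²/n = 150878.3/552 = 273.33
deff = V_st / V_srs = 267.694/273.33 = 0.9794

deff ≈ 0.979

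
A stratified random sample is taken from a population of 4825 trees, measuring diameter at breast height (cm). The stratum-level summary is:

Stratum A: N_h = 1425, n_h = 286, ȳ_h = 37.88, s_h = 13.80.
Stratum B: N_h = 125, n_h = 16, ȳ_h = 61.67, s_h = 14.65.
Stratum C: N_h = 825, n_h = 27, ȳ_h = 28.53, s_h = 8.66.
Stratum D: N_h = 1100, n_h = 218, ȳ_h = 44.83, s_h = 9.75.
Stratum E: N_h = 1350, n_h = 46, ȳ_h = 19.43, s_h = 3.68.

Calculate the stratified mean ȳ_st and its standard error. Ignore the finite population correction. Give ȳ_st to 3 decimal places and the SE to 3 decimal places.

ȳ_st = Σ W_h ȳ_h = (1425·37.88 + 125·61.67 + 825·28.53 + 1100·44.83 + 1350·19.43)/4825 = 33.31990
V̂(ȳ_st) = Σ W_h² s_h²/n_h, with W_h = N_h/N and N = 4825:
  stratum A: (1425/4825)²·13.80²/286 = 0.0580801
  stratum B: (125/4825)²·14.65²/16 = 0.00900286
  stratum C: (825/4825)²·8.66²/27 = 0.0812055
  stratum D: (1100/4825)²·9.75²/218 = 0.0226644
  stratum E: (1350/4825)²·3.68²/46 = 0.0230468
V̂(ȳ_st) = 0.194
SE(ȳ_st) = √0.194 = 0.440454

ȳ_st ≈ 33.320, SE ≈ 0.440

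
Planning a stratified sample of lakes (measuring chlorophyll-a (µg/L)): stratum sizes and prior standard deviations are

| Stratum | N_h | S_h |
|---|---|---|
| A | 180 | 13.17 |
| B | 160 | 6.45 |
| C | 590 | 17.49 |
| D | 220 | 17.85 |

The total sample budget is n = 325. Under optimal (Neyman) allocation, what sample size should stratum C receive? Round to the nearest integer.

Neyman allocation: n_h = n · N_h S_h / Σ N_i S_i, with n = 325.
  stratum A: N_h·S_h = 180·13.17 = 2370.60
  stratum B: N_h·S_h = 160·6.45 = 1032.00
  stratum C: N_h·S_h = 590·17.49 = 10319.10
  stratum D: N_h·S_h = 220·17.85 = 3927.00
Σ N_h S_h = 17648.70
n for stratum C = 325·10319.10/17648.70 = 190.026 → 190

190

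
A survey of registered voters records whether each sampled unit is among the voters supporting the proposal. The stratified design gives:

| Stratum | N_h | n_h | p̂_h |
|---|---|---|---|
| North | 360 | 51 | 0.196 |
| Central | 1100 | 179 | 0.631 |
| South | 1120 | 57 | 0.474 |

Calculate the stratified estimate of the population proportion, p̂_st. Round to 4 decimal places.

N = 2580; stratum weights W_h = N_h/N.
p̂_st = Σ W_h p̂_h = (360·0.196 + 1100·0.631 + 1120·0.474)/2580 = 0.50215

p̂_st ≈ 0.5021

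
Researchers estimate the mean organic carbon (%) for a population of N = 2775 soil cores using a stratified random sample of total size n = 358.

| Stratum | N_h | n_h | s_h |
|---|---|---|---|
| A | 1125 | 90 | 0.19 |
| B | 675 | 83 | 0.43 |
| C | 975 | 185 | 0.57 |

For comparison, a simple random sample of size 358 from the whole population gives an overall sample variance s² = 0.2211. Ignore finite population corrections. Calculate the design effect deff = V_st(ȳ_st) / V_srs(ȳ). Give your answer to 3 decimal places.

deff ≈ 0.671

V̂(ȳ_st) = Σ W_h² s_h²/n_h, with W_h = N_h/N and N = 2775:
  stratum A: (1125/2775)²·0.19²/90 = 6.5924e-05
  stratum B: (675/2775)²·0.43²/83 = 0.000131808
  stratum C: (975/2775)²·0.57²/185 = 0.000216801
V_st = 0.000414533
V_srs = s²/n = 0.2211/358 = 0.000617598
deff = V_st / V_srs = 0.000414533/0.000617598 = 0.6712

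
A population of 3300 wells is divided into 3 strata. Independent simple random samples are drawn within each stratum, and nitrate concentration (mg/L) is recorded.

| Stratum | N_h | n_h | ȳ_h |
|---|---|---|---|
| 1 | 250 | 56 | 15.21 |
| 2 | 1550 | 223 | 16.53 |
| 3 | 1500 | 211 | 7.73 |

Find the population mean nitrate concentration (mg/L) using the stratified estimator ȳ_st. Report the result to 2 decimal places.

N = Σ N_h = 3300. Stratum weights W_h = N_h/N.
ȳ_st = (250·15.21 + 1550·16.53 + 1500·7.73) / 3300 = 12.4300

ȳ_st ≈ 12.43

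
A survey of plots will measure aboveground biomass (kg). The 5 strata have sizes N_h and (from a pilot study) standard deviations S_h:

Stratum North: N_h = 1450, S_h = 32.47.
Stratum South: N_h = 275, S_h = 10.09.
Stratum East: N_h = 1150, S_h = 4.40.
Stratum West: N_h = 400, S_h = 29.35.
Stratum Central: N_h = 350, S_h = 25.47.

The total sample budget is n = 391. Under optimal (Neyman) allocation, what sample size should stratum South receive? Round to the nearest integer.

Neyman allocation: n_h = n · N_h S_h / Σ N_i S_i, with n = 391.
  stratum North: N_h·S_h = 1450·32.47 = 47081.50
  stratum South: N_h·S_h = 275·10.09 = 2774.75
  stratum East: N_h·S_h = 1150·4.40 = 5060.00
  stratum West: N_h·S_h = 400·29.35 = 11740.00
  stratum Central: N_h·S_h = 350·25.47 = 8914.50
Σ N_h S_h = 75570.75
n for stratum South = 391·2774.75/75570.75 = 14.356 → 14

14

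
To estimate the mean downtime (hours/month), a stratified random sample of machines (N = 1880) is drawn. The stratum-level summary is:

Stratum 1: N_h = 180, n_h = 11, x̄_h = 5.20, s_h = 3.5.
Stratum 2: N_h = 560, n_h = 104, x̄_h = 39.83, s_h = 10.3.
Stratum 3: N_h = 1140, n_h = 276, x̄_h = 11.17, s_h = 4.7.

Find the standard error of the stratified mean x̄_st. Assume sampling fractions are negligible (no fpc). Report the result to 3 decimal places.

SE(x̄_st) ≈ 0.361

V̂(x̄_st) = Σ W_h² s_h²/n_h, with W_h = N_h/N and N = 1880:
  stratum 1: (180/1880)²·3.5²/11 = 0.0102088
  stratum 2: (560/1880)²·10.3²/104 = 0.090511
  stratum 3: (1140/1880)²·4.7²/276 = 0.0294293
V̂(x̄_st) = 0.130149
SE(x̄_st) = √0.130149 = 0.360762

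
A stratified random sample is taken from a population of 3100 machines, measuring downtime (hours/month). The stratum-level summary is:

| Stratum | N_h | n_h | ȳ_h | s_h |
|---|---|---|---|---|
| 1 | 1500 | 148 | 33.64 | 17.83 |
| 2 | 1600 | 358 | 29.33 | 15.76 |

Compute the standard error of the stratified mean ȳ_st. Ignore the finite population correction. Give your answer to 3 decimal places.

V̂(ȳ_st) = Σ W_h² s_h²/n_h, with W_h = N_h/N and N = 3100:
  stratum 1: (1500/3100)²·17.83²/148 = 0.502921
  stratum 2: (1600/3100)²·15.76²/358 = 0.184819
V̂(ȳ_st) = 0.68774
SE(ȳ_st) = √0.68774 = 0.829301

SE(ȳ_st) ≈ 0.829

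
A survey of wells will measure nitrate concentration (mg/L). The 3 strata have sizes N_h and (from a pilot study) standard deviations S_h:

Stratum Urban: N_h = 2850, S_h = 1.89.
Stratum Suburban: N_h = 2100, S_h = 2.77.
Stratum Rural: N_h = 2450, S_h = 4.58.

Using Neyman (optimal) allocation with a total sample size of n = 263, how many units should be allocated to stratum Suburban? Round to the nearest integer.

68

Neyman allocation: n_h = n · N_h S_h / Σ N_i S_i, with n = 263.
  stratum Urban: N_h·S_h = 2850·1.89 = 5386.50
  stratum Suburban: N_h·S_h = 2100·2.77 = 5817.00
  stratum Rural: N_h·S_h = 2450·4.58 = 11221.00
Σ N_h S_h = 22424.50
n for stratum Suburban = 263·5817.00/22424.50 = 68.223 → 68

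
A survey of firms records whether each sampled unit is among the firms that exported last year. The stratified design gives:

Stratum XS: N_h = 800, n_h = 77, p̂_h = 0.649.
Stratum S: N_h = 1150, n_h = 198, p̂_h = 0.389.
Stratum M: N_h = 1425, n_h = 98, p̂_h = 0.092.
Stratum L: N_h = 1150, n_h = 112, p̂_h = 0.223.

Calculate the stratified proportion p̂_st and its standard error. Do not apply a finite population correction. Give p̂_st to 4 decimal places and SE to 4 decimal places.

N = 4525; stratum weights W_h = N_h/N.
p̂_st = Σ W_h p̂_h = (800·0.649 + 1150·0.389 + 1425·0.092 + 1150·0.223)/4525 = 0.29925
V̂(p̂_st) = Σ W_h² p̂_h(1−p̂_h)/(n_h−1):
  stratum XS: (800/4525)²·0.649·0.351/76 = 9.36874e-05
  stratum S: (1150/4525)²·0.389·0.611/197 = 7.79261e-05
  stratum M: (1425/4525)²·0.092·0.908/97 = 8.54072e-05
  stratum L: (1150/4525)²·0.223·0.777/111 = 0.000100823
V̂(p̂_st) = 0.000357844; SE = √V̂ = 0.0189168

p̂_st ≈ 0.2992, SE ≈ 0.0189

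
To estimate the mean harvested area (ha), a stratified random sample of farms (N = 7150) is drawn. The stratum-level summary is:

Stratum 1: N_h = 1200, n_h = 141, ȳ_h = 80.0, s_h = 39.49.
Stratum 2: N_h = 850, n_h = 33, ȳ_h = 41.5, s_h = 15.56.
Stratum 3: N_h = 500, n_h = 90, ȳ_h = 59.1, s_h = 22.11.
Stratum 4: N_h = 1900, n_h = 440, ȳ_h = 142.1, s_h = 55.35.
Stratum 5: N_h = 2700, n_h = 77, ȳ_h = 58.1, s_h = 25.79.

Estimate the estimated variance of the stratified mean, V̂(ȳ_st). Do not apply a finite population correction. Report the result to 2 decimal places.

V̂(ȳ_st) ≈ 2.17

V̂(ȳ_st) = Σ W_h² s_h²/n_h, with W_h = N_h/N and N = 7150:
  stratum 1: (1200/7150)²·39.49²/141 = 0.311534
  stratum 2: (850/7150)²·15.56²/33 = 0.103689
  stratum 3: (500/7150)²·22.11²/90 = 0.0265621
  stratum 4: (1900/7150)²·55.35²/440 = 0.491675
  stratum 5: (2700/7150)²·25.79²/77 = 1.23176
V̂(ȳ_st) = 2.16522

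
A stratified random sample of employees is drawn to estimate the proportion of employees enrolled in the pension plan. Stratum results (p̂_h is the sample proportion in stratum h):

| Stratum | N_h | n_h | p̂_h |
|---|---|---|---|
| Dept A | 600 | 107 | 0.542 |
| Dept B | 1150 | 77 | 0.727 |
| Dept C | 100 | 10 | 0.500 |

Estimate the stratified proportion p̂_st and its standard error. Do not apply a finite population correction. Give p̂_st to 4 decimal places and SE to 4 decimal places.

N = 1850; stratum weights W_h = N_h/N.
p̂_st = Σ W_h p̂_h = (600·0.542 + 1150·0.727 + 100·0.500)/1850 = 0.65473
V̂(p̂_st) = Σ W_h² p̂_h(1−p̂_h)/(n_h−1):
  stratum Dept A: (600/1850)²·0.542·0.458/106 = 0.00024633
  stratum Dept B: (1150/1850)²·0.727·0.273/76 = 0.0010091
  stratum Dept C: (100/1850)²·0.500·0.500/9 = 8.11622e-05
V̂(p̂_st) = 0.0013366; SE = √V̂ = 0.0365595

p̂_st ≈ 0.6547, SE ≈ 0.0366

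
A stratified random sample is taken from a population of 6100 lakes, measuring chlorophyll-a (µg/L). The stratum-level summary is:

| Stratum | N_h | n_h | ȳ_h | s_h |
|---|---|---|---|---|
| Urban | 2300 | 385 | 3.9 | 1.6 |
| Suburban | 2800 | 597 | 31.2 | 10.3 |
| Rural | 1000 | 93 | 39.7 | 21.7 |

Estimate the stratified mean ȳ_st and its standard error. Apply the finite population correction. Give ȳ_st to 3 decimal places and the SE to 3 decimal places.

ȳ_st ≈ 22.300, SE ≈ 0.392

ȳ_st = Σ W_h ȳ_h = (2300·3.9 + 2800·31.2 + 1000·39.7)/6100 = 22.30000
V̂(ȳ_st) = Σ W_h² (1 − n_h/N_h) s_h²/n_h, with W_h = N_h/N and N = 6100:
  stratum Urban: (2300/6100)²·(1 − 385/2300)·1.6²/385 = 0.000787075
  stratum Suburban: (2800/6100)²·(1 − 597/2800)·10.3²/597 = 0.0294587
  stratum Rural: (1000/6100)²·(1 − 93/1000)·21.7²/93 = 0.12342
V̂(ȳ_st) = 0.153665
SE(ȳ_st) = √0.153665 = 0.392002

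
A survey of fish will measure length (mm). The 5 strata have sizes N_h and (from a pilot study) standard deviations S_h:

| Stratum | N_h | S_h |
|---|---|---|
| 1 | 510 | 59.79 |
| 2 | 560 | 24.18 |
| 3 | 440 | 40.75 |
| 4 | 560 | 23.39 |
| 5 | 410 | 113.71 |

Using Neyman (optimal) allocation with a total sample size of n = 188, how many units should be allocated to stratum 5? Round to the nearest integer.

72

Neyman allocation: n_h = n · N_h S_h / Σ N_i S_i, with n = 188.
  stratum 1: N_h·S_h = 510·59.79 = 30492.90
  stratum 2: N_h·S_h = 560·24.18 = 13540.80
  stratum 3: N_h·S_h = 440·40.75 = 17930.00
  stratum 4: N_h·S_h = 560·23.39 = 13098.40
  stratum 5: N_h·S_h = 410·113.71 = 46621.10
Σ N_h S_h = 121683.20
n for stratum 5 = 188·46621.10/121683.20 = 72.029 → 72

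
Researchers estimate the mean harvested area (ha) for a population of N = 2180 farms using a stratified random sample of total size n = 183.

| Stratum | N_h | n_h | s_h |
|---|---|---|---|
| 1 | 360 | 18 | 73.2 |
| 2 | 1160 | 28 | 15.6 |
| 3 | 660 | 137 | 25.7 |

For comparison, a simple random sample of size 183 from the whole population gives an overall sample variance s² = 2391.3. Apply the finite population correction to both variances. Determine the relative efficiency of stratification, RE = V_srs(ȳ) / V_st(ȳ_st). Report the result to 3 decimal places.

RE ≈ 1.144

V̂(ȳ_st) = Σ W_h² (1 − n_h/N_h) s_h²/n_h, with W_h = N_h/N and N = 2180:
  stratum 1: (360/2180)²·(1 − 18/360)·73.2²/18 = 7.71197
  stratum 2: (1160/2180)²·(1 − 28/1160)·15.6²/28 = 2.4015
  stratum 3: (660/2180)²·(1 − 137/660)·25.7²/137 = 0.35017
V_st = 10.4636
V_srs = (1 − 183/2180)·2391.3/183 = 11.9703
Relative efficiency = V_srs / V_st = 11.9703/10.4636 = 1.1440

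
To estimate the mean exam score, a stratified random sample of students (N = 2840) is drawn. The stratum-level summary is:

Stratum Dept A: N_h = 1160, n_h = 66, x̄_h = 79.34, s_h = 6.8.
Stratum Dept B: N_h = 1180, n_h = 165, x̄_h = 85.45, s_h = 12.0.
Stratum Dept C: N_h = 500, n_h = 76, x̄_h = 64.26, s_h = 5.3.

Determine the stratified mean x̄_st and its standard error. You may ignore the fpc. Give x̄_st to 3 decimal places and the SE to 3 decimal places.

x̄_st = Σ W_h x̄_h = (1160·79.34 + 1180·85.45 + 500·64.26)/2840 = 79.22373
V̂(x̄_st) = Σ W_h² s_h²/n_h, with W_h = N_h/N and N = 2840:
  stratum Dept A: (1160/2840)²·6.8²/66 = 0.116883
  stratum Dept B: (1180/2840)²·12.0²/165 = 0.150663
  stratum Dept C: (500/2840)²·5.3²/76 = 0.0114562
V̂(x̄_st) = 0.279002
SE(x̄_st) = √0.279002 = 0.528207

x̄_st ≈ 79.224, SE ≈ 0.528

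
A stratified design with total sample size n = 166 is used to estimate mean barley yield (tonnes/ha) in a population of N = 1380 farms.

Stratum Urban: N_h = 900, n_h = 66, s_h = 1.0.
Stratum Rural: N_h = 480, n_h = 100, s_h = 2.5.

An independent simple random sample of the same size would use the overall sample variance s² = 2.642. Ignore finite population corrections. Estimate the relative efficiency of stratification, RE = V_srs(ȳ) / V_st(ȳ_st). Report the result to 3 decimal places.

RE ≈ 1.136

V̂(ȳ_st) = Σ W_h² s_h²/n_h, with W_h = N_h/N and N = 1380:
  stratum Urban: (900/1380)²·1.0²/66 = 0.00644441
  stratum Rural: (480/1380)²·2.5²/100 = 0.00756144
V_st = 0.0140058
V_srs = s²/n = 2.642/166 = 0.0159157
Relative efficiency = V_srs / V_st = 0.0159157/0.0140058 = 1.1364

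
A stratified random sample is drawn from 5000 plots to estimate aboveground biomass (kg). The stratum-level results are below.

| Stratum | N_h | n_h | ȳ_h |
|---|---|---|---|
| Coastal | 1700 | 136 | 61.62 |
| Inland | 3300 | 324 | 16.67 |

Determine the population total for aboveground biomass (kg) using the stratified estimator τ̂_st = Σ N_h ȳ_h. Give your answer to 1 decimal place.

τ̂_st = Σ N_h ȳ_h = 1700·61.62 + 3300·16.67 = 159765.0

τ̂_st ≈ 159765.0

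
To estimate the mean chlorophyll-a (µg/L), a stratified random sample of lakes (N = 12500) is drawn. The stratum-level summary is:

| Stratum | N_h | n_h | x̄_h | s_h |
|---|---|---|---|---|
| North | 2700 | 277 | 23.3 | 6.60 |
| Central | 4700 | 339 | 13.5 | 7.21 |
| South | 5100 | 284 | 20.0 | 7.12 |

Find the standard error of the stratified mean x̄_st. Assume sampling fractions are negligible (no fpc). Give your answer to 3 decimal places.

SE(x̄_st) ≈ 0.242

V̂(x̄_st) = Σ W_h² s_h²/n_h, with W_h = N_h/N and N = 12500:
  stratum North: (2700/12500)²·6.60²/277 = 0.00733695
  stratum Central: (4700/12500)²·7.21²/339 = 0.0216794
  stratum South: (5100/12500)²·7.12²/284 = 0.0297141
V̂(x̄_st) = 0.0587304
SE(x̄_st) = √0.0587304 = 0.242344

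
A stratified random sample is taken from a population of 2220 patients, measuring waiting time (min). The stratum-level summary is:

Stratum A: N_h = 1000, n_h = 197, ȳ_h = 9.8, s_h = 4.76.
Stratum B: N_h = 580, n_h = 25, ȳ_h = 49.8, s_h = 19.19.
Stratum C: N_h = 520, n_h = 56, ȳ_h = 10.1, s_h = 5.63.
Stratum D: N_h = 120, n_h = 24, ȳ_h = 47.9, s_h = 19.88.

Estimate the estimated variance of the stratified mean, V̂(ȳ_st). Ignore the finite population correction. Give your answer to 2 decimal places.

V̂(ȳ_st) = Σ W_h² s_h²/n_h, with W_h = N_h/N and N = 2220:
  stratum A: (1000/2220)²·4.76²/197 = 0.0233368
  stratum B: (580/2220)²·19.19²/25 = 1.00545
  stratum C: (520/2220)²·5.63²/56 = 0.0310549
  stratum D: (120/2220)²·19.88²/24 = 0.0481147
V̂(ȳ_st) = 1.10796

V̂(ȳ_st) ≈ 1.11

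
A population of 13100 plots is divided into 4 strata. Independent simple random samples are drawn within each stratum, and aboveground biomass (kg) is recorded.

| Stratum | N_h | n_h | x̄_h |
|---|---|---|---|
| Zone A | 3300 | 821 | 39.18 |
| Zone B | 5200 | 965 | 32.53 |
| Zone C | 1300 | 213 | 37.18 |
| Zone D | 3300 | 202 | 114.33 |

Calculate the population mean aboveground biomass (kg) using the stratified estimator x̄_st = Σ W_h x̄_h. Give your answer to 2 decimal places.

x̄_st ≈ 55.27

N = Σ N_h = 13100. Stratum weights W_h = N_h/N.
x̄_st = (3300·39.18 + 5200·32.53 + 1300·37.18 + 3300·114.33) / 13100 = 55.2727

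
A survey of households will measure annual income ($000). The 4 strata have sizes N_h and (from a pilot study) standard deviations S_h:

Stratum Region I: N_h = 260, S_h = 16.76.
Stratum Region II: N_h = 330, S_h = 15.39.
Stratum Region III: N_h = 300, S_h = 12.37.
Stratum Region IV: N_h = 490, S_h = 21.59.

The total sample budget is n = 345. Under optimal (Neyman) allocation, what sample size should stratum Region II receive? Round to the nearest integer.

Neyman allocation: n_h = n · N_h S_h / Σ N_i S_i, with n = 345.
  stratum Region I: N_h·S_h = 260·16.76 = 4357.60
  stratum Region II: N_h·S_h = 330·15.39 = 5078.70
  stratum Region III: N_h·S_h = 300·12.37 = 3711.00
  stratum Region IV: N_h·S_h = 490·21.59 = 10579.10
Σ N_h S_h = 23726.40
n for stratum Region II = 345·5078.70/23726.40 = 73.848 → 74

74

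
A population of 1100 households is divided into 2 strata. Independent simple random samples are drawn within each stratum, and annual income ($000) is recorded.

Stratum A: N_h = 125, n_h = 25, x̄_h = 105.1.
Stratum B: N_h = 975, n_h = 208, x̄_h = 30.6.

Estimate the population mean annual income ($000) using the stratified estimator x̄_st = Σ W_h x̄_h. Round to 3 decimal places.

x̄_st ≈ 39.066

N = Σ N_h = 1100. Stratum weights W_h = N_h/N.
x̄_st = (125·105.1 + 975·30.6) / 1100 = 39.06591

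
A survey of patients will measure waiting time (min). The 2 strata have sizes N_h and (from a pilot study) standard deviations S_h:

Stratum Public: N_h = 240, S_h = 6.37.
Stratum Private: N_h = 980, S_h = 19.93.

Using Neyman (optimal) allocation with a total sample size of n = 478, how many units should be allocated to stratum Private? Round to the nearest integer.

Neyman allocation: n_h = n · N_h S_h / Σ N_i S_i, with n = 478.
  stratum Public: N_h·S_h = 240·6.37 = 1528.80
  stratum Private: N_h·S_h = 980·19.93 = 19531.40
Σ N_h S_h = 21060.20
n for stratum Private = 478·19531.40/21060.20 = 443.301 → 443

443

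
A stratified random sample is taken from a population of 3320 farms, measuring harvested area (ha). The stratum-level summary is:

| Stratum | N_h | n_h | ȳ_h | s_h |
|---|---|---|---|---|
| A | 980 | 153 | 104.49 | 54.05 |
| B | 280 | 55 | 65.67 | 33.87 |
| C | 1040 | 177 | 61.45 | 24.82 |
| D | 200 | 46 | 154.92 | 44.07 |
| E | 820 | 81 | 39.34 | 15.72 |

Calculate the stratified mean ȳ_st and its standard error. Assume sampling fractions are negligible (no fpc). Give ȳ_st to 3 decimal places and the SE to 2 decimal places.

ȳ_st ≈ 74.680, SE ≈ 1.58

ȳ_st = Σ W_h ȳ_h = (980·104.49 + 280·65.67 + 1040·61.45 + 200·154.92 + 820·39.34)/3320 = 74.68030
V̂(ȳ_st) = Σ W_h² s_h²/n_h, with W_h = N_h/N and N = 3320:
  stratum A: (980/3320)²·54.05²/153 = 1.6637
  stratum B: (280/3320)²·33.87²/55 = 0.148357
  stratum C: (1040/3320)²·24.82²/177 = 0.341524
  stratum D: (200/3320)²·44.07²/46 = 0.153219
  stratum E: (820/3320)²·15.72²/81 = 0.186111
V̂(ȳ_st) = 2.49291
SE(ȳ_st) = √2.49291 = 1.5789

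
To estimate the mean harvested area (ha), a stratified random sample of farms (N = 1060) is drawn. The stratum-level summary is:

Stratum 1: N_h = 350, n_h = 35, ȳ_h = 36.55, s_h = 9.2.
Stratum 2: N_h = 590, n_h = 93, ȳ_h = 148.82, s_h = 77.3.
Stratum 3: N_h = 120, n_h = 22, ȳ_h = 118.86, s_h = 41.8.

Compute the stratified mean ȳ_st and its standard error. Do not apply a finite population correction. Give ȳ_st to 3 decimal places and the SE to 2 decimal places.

ȳ_st = Σ W_h ȳ_h = (350·36.55 + 590·148.82 + 120·118.86)/1060 = 108.35802
V̂(ȳ_st) = Σ W_h² s_h²/n_h, with W_h = N_h/N and N = 1060:
  stratum 1: (350/1060)²·9.2²/35 = 0.263653
  stratum 2: (590/1060)²·77.3²/93 = 19.9053
  stratum 3: (120/1060)²·41.8²/22 = 1.01784
V̂(ȳ_st) = 21.1868
SE(ȳ_st) = √21.1868 = 4.60291

ȳ_st ≈ 108.358, SE ≈ 4.60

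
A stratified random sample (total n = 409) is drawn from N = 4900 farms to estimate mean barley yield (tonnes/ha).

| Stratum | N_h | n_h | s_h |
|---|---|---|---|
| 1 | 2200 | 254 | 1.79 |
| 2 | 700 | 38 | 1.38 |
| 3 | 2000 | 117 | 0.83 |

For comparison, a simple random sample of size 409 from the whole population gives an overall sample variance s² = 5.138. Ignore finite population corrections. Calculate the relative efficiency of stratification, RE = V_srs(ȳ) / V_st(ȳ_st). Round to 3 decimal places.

V̂(ȳ_st) = Σ W_h² s_h²/n_h, with W_h = N_h/N and N = 4900:
  stratum 1: (2200/4900)²·1.79²/254 = 0.00254288
  stratum 2: (700/4900)²·1.38²/38 = 0.00102277
  stratum 3: (2000/4900)²·0.83²/117 = 0.00098093
V_st = 0.00454658
V_srs = s²/n = 5.138/409 = 0.0125623
Relative efficiency = V_srs / V_st = 0.0125623/0.00454658 = 2.7630

RE ≈ 2.763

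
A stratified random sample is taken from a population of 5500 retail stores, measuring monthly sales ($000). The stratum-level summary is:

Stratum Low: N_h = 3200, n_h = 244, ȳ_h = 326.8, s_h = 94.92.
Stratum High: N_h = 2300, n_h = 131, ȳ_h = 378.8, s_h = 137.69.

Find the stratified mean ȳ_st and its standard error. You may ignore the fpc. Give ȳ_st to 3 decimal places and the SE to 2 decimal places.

ȳ_st ≈ 348.545, SE ≈ 6.15

ȳ_st = Σ W_h ȳ_h = (3200·326.8 + 2300·378.8)/5500 = 348.54545
V̂(ȳ_st) = Σ W_h² s_h²/n_h, with W_h = N_h/N and N = 5500:
  stratum Low: (3200/5500)²·94.92²/244 = 12.4997
  stratum High: (2300/5500)²·137.69²/131 = 25.3083
V̂(ȳ_st) = 37.8081
SE(ȳ_st) = √37.8081 = 6.14883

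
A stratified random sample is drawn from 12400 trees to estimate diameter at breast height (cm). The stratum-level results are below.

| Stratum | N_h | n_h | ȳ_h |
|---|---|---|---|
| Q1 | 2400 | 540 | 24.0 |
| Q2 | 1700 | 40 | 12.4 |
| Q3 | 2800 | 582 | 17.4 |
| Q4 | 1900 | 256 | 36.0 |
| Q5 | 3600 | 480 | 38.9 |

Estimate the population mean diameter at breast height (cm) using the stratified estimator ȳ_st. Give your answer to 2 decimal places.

ȳ_st ≈ 27.08

N = Σ N_h = 12400. Stratum weights W_h = N_h/N.
ȳ_st = (2400·24.0 + 1700·12.4 + 2800·17.4 + 1900·36.0 + 3600·38.9) / 12400 = 27.0839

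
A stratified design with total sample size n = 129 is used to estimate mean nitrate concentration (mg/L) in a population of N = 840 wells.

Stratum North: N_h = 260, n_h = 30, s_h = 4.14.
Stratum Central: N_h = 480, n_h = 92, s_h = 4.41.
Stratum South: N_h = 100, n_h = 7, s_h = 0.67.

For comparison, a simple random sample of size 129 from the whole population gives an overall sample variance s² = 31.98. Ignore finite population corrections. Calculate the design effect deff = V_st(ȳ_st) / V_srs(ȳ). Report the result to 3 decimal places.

deff ≈ 0.503

V̂(ȳ_st) = Σ W_h² s_h²/n_h, with W_h = N_h/N and N = 840:
  stratum North: (260/840)²·4.14²/30 = 0.0547353
  stratum Central: (480/840)²·4.41²/92 = 0.0690261
  stratum South: (100/840)²·0.67²/7 = 0.000908852
V_st = 0.12467
V_srs = s²/n = 31.98/129 = 0.247907
deff = V_st / V_srs = 0.12467/0.247907 = 0.5029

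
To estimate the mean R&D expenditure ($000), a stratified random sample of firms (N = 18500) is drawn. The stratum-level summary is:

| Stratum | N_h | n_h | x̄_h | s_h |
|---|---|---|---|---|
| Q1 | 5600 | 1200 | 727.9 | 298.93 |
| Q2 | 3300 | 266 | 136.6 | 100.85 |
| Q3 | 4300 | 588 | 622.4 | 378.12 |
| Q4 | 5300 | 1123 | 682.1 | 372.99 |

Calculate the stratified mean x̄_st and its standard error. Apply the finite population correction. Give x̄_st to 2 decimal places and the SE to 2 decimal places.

x̄_st ≈ 584.78, SE ≈ 5.08

x̄_st = Σ W_h x̄_h = (5600·727.9 + 3300·136.6 + 4300·622.4 + 5300·682.1)/18500 = 584.78216
V̂(x̄_st) = Σ W_h² (1 − n_h/N_h) s_h²/n_h, with W_h = N_h/N and N = 18500:
  stratum Q1: (5600/18500)²·(1 − 1200/5600)·298.93²/1200 = 5.36111
  stratum Q2: (3300/18500)²·(1 − 266/3300)·100.85²/266 = 1.11855
  stratum Q3: (4300/18500)²·(1 − 588/4300)·378.12²/588 = 11.34
  stratum Q4: (5300/18500)²·(1 − 1123/5300)·372.99²/1123 = 8.0133
V̂(x̄_st) = 25.833
SE(x̄_st) = √25.833 = 5.08262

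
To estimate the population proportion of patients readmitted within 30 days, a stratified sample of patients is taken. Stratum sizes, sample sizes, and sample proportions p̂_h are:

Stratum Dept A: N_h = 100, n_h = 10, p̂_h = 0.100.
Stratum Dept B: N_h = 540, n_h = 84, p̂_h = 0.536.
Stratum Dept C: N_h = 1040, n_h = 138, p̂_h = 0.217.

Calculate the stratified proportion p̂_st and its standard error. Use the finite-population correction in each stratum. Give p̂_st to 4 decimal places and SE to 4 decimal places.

p̂_st ≈ 0.3126, SE ≈ 0.0266

N = 1680; stratum weights W_h = N_h/N.
p̂_st = Σ W_h p̂_h = (100·0.100 + 540·0.536 + 1040·0.217)/1680 = 0.31257
V̂(p̂_st) = Σ W_h² (1 − n_h/N_h) p̂_h(1−p̂_h)/(n_h−1):
  stratum Dept A: (100/1680)²·(1 − 10/100)·0.100·0.900/9 = 3.18878e-05
  stratum Dept B: (540/1680)²·(1 − 84/540)·0.536·0.464/83 = 0.000261424
  stratum Dept C: (1040/1680)²·(1 − 138/1040)·0.217·0.783/137 = 0.000412214
V̂(p̂_st) = 0.000705525; SE = √V̂ = 0.0265617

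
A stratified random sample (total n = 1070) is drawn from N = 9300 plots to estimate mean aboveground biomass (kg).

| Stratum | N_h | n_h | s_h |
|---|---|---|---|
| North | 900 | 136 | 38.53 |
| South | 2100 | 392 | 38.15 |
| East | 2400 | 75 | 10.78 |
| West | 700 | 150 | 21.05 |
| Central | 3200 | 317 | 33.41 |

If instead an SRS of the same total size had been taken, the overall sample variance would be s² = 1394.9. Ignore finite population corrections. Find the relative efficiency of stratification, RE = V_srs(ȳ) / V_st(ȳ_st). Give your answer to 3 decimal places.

RE ≈ 1.574

V̂(ȳ_st) = Σ W_h² s_h²/n_h, with W_h = N_h/N and N = 9300:
  stratum North: (900/9300)²·38.53²/136 = 0.10223
  stratum South: (2100/9300)²·38.15²/392 = 0.189311
  stratum East: (2400/9300)²·10.78²/75 = 0.103189
  stratum West: (700/9300)²·21.05²/150 = 0.0167357
  stratum Central: (3200/9300)²·33.41²/317 = 0.416896
V_st = 0.828361
V_srs = s²/n = 1394.9/1070 = 1.30364
Relative efficiency = V_srs / V_st = 1.30364/0.828361 = 1.5738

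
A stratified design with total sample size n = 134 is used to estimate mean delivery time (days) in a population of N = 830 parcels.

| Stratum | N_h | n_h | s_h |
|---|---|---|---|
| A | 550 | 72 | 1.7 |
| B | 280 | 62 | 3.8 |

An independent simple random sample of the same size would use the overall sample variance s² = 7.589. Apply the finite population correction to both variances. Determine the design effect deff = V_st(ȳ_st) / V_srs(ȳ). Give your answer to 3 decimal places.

deff ≈ 0.757

V̂(ȳ_st) = Σ W_h² (1 − n_h/N_h) s_h²/n_h, with W_h = N_h/N and N = 830:
  stratum A: (550/830)²·(1 − 72/550)·1.7²/72 = 0.0153179
  stratum B: (280/830)²·(1 − 62/280)·3.8²/62 = 0.0206364
V_st = 0.0359543
V_srs = (1 − 134/830)·7.589/134 = 0.047491
deff = V_st / V_srs = 0.0359543/0.047491 = 0.7571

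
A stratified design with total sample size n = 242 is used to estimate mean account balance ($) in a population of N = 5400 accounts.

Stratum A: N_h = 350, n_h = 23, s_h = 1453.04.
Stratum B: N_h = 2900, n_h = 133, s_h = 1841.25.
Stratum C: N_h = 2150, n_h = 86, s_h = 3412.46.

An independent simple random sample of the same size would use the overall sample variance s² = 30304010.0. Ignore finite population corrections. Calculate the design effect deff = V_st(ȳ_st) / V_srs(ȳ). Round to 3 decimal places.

V̂(ȳ_st) = Σ W_h² s_h²/n_h, with W_h = N_h/N and N = 5400:
  stratum A: (350/5400)²·1453.04²/23 = 385.634
  stratum B: (2900/5400)²·1841.25²/133 = 7351.61
  stratum C: (2150/5400)²·3412.46²/86 = 21464.8
V_st = 29202
V_srs = s²/n = 30304010.0/242 = 125223
deff = V_st / V_srs = 29202/125223 = 0.2332

deff ≈ 0.233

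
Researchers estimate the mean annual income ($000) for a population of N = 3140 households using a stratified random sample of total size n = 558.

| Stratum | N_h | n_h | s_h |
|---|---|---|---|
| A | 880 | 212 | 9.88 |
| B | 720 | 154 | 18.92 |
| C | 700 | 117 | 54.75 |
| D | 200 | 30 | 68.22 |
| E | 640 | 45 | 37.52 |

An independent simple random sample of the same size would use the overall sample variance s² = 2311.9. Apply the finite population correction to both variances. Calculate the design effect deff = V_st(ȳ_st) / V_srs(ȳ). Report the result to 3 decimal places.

deff ≈ 0.859

V̂(ȳ_st) = Σ W_h² (1 − n_h/N_h) s_h²/n_h, with W_h = N_h/N and N = 3140:
  stratum A: (880/3140)²·(1 − 212/880)·9.88²/212 = 0.0274522
  stratum B: (720/3140)²·(1 − 154/720)·18.92²/154 = 0.0960752
  stratum C: (700/3140)²·(1 − 117/700)·54.75²/117 = 1.06045
  stratum D: (200/3140)²·(1 − 30/200)·68.22²/30 = 0.534961
  stratum E: (640/3140)²·(1 − 45/640)·37.52²/45 = 1.20823
V_st = 2.92717
V_srs = (1 − 558/3140)·2311.9/558 = 3.40692
deff = V_st / V_srs = 2.92717/3.40692 = 0.8592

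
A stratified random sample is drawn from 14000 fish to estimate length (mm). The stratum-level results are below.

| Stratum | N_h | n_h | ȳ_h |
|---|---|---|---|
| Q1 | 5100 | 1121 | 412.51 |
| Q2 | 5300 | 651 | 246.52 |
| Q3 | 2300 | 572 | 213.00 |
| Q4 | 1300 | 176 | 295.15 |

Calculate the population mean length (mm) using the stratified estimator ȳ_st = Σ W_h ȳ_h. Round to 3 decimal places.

N = Σ N_h = 14000. Stratum weights W_h = N_h/N.
ȳ_st = (5100·412.51 + 5300·246.52 + 2300·213.00 + 1300·295.15) / 14000 = 305.99657

ȳ_st ≈ 305.997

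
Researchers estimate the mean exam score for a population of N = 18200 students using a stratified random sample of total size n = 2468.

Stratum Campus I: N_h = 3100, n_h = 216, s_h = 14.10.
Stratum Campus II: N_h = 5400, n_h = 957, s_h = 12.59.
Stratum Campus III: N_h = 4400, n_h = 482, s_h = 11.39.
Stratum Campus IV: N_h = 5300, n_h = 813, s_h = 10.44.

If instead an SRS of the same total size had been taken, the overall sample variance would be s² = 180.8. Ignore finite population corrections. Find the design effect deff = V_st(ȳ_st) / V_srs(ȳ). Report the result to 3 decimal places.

deff ≈ 0.933

V̂(ȳ_st) = Σ W_h² s_h²/n_h, with W_h = N_h/N and N = 18200:
  stratum Campus I: (3100/18200)²·14.10²/216 = 0.0267033
  stratum Campus II: (5400/18200)²·12.59²/957 = 0.0145809
  stratum Campus III: (4400/18200)²·11.39²/482 = 0.0157312
  stratum Campus IV: (5300/18200)²·10.44²/813 = 0.0113689
V_st = 0.0683844
V_srs = s²/n = 180.8/2468 = 0.0732577
deff = V_st / V_srs = 0.0683844/0.0732577 = 0.9335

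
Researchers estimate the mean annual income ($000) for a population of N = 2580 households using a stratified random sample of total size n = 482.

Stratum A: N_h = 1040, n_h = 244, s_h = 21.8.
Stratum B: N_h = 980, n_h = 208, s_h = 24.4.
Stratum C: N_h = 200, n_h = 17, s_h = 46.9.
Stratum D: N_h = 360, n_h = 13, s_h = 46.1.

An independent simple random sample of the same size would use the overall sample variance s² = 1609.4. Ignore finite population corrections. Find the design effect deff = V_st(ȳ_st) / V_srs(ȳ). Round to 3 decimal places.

deff ≈ 1.405

V̂(ȳ_st) = Σ W_h² s_h²/n_h, with W_h = N_h/N and N = 2580:
  stratum A: (1040/2580)²·21.8²/244 = 0.316483
  stratum B: (980/2580)²·24.4²/208 = 0.41298
  stratum C: (200/2580)²·46.9²/17 = 0.77753
  stratum D: (360/2580)²·46.1²/13 = 3.18291
V_st = 4.6899
V_srs = s²/n = 1609.4/482 = 3.339
deff = V_st / V_srs = 4.6899/3.339 = 1.4046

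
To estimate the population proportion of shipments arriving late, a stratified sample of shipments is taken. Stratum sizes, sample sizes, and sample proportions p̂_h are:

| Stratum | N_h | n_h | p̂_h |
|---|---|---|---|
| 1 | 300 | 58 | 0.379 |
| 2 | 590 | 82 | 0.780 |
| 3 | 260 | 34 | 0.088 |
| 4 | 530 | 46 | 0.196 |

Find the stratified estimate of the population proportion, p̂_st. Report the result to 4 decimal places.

N = 1680; stratum weights W_h = N_h/N.
p̂_st = Σ W_h p̂_h = (300·0.379 + 590·0.780 + 260·0.088 + 530·0.196)/1680 = 0.41706

p̂_st ≈ 0.4171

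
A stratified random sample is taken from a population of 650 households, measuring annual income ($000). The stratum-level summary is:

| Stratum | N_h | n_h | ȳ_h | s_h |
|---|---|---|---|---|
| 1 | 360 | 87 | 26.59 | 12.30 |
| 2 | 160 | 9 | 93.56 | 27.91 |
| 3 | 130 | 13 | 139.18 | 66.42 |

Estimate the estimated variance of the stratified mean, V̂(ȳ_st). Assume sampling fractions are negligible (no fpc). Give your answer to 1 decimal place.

V̂(ȳ_st) ≈ 19.4

V̂(ȳ_st) = Σ W_h² s_h²/n_h, with W_h = N_h/N and N = 650:
  stratum 1: (360/650)²·12.30²/87 = 0.53342
  stratum 2: (160/650)²·27.91²/9 = 5.24433
  stratum 3: (130/650)²·66.42²/13 = 13.5742
V̂(ȳ_st) = 19.352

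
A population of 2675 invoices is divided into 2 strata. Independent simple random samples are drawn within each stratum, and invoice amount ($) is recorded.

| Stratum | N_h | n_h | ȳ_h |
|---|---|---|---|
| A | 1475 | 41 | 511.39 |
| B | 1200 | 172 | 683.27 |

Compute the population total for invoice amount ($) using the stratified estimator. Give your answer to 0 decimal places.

τ̂_st ≈ 1574224

τ̂_st = Σ N_h ȳ_h = 1475·511.39 + 1200·683.27 = 1574224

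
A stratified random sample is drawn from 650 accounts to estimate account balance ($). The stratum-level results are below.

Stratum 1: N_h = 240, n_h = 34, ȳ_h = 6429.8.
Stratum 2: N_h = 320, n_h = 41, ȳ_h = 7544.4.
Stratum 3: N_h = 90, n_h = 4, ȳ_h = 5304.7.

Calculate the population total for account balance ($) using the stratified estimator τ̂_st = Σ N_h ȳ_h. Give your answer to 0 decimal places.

τ̂_st ≈ 4434783

τ̂_st = Σ N_h ȳ_h = 240·6429.8 + 320·7544.4 + 90·5304.7 = 4434783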